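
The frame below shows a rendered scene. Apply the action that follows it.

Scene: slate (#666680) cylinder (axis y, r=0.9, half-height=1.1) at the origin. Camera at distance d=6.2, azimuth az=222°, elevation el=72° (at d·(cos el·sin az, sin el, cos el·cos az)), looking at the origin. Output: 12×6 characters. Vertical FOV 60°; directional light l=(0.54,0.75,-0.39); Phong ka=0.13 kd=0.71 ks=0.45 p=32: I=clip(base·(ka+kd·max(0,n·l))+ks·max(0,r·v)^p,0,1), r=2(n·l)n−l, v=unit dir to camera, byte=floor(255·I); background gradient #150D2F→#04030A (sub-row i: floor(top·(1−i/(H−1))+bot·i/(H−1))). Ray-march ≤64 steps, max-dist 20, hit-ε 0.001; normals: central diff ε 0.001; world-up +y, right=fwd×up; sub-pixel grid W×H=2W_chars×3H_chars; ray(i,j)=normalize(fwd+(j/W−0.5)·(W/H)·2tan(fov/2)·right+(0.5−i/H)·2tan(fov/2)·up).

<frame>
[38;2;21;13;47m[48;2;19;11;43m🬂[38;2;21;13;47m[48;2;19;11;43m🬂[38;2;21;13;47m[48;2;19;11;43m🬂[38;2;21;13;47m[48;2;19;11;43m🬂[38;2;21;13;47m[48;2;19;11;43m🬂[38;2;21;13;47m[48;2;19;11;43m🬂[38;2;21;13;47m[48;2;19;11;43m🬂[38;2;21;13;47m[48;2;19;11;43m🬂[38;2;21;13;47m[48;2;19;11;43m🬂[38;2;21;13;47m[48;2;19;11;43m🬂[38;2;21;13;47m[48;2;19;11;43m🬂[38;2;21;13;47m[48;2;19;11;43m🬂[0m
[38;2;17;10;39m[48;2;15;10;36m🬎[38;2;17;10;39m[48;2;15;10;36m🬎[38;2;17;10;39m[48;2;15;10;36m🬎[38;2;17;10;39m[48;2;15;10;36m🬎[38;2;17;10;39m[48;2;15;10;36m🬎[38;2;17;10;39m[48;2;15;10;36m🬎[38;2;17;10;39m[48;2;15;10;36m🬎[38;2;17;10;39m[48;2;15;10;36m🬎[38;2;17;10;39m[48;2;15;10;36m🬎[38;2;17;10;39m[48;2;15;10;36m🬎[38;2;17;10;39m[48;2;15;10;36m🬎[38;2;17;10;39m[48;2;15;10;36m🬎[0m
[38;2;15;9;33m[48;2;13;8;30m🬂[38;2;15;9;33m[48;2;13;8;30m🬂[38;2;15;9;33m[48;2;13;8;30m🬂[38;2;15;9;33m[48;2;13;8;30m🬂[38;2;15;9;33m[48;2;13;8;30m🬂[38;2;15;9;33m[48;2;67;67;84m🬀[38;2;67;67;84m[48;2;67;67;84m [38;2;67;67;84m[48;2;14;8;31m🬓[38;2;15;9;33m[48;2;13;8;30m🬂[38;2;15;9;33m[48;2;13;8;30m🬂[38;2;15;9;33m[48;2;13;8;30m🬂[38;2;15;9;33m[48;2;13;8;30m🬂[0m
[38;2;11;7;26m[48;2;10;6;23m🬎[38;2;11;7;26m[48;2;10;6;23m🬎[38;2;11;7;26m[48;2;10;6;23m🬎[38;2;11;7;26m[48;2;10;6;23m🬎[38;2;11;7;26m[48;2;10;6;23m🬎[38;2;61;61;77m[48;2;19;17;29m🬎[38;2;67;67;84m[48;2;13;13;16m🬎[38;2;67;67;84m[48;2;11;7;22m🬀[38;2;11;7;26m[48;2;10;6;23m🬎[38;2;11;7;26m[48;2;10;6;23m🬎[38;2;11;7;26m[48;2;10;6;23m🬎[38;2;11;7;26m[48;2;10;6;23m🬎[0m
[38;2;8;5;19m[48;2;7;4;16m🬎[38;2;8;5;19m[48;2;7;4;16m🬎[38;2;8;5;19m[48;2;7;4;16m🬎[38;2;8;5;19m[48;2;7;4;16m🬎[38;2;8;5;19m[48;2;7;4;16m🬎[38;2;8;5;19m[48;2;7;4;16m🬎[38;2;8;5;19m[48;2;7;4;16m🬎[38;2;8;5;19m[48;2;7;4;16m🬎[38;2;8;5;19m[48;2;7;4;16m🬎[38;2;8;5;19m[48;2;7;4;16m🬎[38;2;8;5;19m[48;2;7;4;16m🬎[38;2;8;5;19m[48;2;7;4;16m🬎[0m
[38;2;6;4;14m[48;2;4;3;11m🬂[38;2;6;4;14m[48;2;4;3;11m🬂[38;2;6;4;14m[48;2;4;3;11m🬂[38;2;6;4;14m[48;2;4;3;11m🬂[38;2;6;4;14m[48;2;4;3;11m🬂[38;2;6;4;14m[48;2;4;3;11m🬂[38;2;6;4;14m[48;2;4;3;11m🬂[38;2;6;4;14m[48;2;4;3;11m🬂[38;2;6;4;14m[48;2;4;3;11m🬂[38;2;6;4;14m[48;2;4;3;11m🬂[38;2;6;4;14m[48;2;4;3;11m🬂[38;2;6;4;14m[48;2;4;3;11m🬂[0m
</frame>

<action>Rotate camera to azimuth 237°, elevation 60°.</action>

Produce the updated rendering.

<frame>
[38;2;21;13;47m[48;2;19;11;43m🬂[38;2;21;13;47m[48;2;19;11;43m🬂[38;2;21;13;47m[48;2;19;11;43m🬂[38;2;21;13;47m[48;2;19;11;43m🬂[38;2;21;13;47m[48;2;19;11;43m🬂[38;2;21;13;47m[48;2;19;11;43m🬂[38;2;21;13;47m[48;2;19;11;43m🬂[38;2;21;13;47m[48;2;19;11;43m🬂[38;2;21;13;47m[48;2;19;11;43m🬂[38;2;21;13;47m[48;2;19;11;43m🬂[38;2;21;13;47m[48;2;19;11;43m🬂[38;2;21;13;47m[48;2;19;11;43m🬂[0m
[38;2;17;10;39m[48;2;15;10;36m🬎[38;2;17;10;39m[48;2;15;10;36m🬎[38;2;17;10;39m[48;2;15;10;36m🬎[38;2;17;10;39m[48;2;15;10;36m🬎[38;2;17;10;39m[48;2;15;10;36m🬎[38;2;17;10;39m[48;2;15;10;36m🬎[38;2;17;10;39m[48;2;15;10;36m🬎[38;2;17;10;39m[48;2;15;10;36m🬎[38;2;17;10;39m[48;2;15;10;36m🬎[38;2;17;10;39m[48;2;15;10;36m🬎[38;2;17;10;39m[48;2;15;10;36m🬎[38;2;17;10;39m[48;2;15;10;36m🬎[0m
[38;2;15;9;33m[48;2;13;8;30m🬂[38;2;15;9;33m[48;2;13;8;30m🬂[38;2;15;9;33m[48;2;13;8;30m🬂[38;2;15;9;33m[48;2;13;8;30m🬂[38;2;15;9;33m[48;2;13;8;30m🬂[38;2;15;9;33m[48;2;67;67;84m🬀[38;2;67;67;84m[48;2;67;67;84m [38;2;67;67;84m[48;2;14;8;31m🬓[38;2;15;9;33m[48;2;13;8;30m🬂[38;2;15;9;33m[48;2;13;8;30m🬂[38;2;15;9;33m[48;2;13;8;30m🬂[38;2;15;9;33m[48;2;13;8;30m🬂[0m
[38;2;11;7;26m[48;2;10;6;23m🬎[38;2;11;7;26m[48;2;10;6;23m🬎[38;2;11;7;26m[48;2;10;6;23m🬎[38;2;11;7;26m[48;2;10;6;23m🬎[38;2;11;7;26m[48;2;10;6;23m🬎[38;2;58;58;73m[48;2;13;11;19m🬆[38;2;67;67;84m[48;2;13;13;16m🬂[38;2;67;67;84m[48;2;11;7;22m🬀[38;2;11;7;26m[48;2;10;6;23m🬎[38;2;11;7;26m[48;2;10;6;23m🬎[38;2;11;7;26m[48;2;10;6;23m🬎[38;2;11;7;26m[48;2;10;6;23m🬎[0m
[38;2;8;5;19m[48;2;7;4;16m🬎[38;2;8;5;19m[48;2;7;4;16m🬎[38;2;8;5;19m[48;2;7;4;16m🬎[38;2;8;5;19m[48;2;7;4;16m🬎[38;2;8;5;19m[48;2;7;4;16m🬎[38;2;8;5;19m[48;2;7;4;16m🬎[38;2;13;13;16m[48;2;7;4;17m🬀[38;2;8;5;19m[48;2;7;4;16m🬎[38;2;8;5;19m[48;2;7;4;16m🬎[38;2;8;5;19m[48;2;7;4;16m🬎[38;2;8;5;19m[48;2;7;4;16m🬎[38;2;8;5;19m[48;2;7;4;16m🬎[0m
[38;2;6;4;14m[48;2;4;3;11m🬂[38;2;6;4;14m[48;2;4;3;11m🬂[38;2;6;4;14m[48;2;4;3;11m🬂[38;2;6;4;14m[48;2;4;3;11m🬂[38;2;6;4;14m[48;2;4;3;11m🬂[38;2;6;4;14m[48;2;4;3;11m🬂[38;2;6;4;14m[48;2;4;3;11m🬂[38;2;6;4;14m[48;2;4;3;11m🬂[38;2;6;4;14m[48;2;4;3;11m🬂[38;2;6;4;14m[48;2;4;3;11m🬂[38;2;6;4;14m[48;2;4;3;11m🬂[38;2;6;4;14m[48;2;4;3;11m🬂[0m
</frame>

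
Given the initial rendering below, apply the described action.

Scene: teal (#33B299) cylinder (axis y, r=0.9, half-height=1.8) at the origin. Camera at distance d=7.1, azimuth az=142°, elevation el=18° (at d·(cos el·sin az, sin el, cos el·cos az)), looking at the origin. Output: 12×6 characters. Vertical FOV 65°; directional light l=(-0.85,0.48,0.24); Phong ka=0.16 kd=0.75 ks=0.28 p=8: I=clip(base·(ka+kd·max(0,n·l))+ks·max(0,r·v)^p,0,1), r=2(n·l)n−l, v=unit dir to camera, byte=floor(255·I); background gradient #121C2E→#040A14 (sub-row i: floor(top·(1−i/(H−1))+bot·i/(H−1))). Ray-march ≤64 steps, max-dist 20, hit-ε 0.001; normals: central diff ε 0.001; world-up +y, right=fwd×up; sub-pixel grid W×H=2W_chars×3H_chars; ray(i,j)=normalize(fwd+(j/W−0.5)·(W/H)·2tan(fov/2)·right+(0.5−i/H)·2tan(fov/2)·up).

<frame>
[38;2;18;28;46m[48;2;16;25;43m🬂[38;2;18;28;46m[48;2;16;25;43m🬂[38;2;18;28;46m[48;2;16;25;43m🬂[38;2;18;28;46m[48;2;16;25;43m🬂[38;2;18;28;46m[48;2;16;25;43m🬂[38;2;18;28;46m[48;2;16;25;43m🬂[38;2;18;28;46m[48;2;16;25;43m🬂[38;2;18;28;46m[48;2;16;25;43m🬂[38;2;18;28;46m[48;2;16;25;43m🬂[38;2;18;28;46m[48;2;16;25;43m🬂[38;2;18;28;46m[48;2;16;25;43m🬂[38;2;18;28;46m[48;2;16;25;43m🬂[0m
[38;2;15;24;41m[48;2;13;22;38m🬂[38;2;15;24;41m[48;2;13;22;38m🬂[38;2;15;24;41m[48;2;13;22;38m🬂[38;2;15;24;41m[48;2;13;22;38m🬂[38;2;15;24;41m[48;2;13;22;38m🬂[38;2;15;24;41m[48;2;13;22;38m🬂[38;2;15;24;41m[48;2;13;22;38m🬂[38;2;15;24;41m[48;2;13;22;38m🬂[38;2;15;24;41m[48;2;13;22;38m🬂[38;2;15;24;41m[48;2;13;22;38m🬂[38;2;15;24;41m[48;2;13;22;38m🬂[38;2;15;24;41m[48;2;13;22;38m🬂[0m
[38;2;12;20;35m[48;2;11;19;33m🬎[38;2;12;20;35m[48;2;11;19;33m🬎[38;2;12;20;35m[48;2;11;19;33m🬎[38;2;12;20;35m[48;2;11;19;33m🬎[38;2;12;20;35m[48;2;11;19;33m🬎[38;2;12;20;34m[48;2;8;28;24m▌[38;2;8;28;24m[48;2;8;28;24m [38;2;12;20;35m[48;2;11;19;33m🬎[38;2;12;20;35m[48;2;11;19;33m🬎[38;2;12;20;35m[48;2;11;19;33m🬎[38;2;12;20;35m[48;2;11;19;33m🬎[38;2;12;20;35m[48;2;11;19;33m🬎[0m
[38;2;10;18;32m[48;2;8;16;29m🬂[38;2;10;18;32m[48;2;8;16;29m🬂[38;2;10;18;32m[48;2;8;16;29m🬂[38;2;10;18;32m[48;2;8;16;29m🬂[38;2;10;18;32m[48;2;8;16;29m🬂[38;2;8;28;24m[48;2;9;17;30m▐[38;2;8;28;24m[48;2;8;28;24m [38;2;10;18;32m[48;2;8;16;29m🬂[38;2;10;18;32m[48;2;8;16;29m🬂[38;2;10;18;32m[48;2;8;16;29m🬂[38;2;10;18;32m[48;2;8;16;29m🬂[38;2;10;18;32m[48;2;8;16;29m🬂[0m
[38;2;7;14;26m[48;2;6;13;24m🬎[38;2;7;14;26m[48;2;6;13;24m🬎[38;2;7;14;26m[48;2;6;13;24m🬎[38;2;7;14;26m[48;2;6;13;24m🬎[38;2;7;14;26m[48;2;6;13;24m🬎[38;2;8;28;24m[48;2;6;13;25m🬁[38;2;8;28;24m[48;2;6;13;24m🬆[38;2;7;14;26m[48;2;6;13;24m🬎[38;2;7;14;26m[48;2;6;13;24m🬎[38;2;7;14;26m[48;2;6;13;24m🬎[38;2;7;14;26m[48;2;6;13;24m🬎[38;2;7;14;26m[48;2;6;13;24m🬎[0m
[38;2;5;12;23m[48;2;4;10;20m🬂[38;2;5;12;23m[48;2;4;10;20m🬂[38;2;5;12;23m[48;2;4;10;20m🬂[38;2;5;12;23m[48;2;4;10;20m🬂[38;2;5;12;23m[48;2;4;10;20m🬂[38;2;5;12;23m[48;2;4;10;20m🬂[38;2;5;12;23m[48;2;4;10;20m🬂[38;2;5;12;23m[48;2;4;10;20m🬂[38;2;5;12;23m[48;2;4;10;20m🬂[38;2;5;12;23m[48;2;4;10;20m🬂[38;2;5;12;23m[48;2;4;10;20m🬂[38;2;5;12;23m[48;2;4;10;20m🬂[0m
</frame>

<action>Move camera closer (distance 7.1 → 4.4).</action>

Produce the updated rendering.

<frame>
[38;2;18;28;46m[48;2;16;25;43m🬂[38;2;18;28;46m[48;2;16;25;43m🬂[38;2;18;28;46m[48;2;16;25;43m🬂[38;2;18;28;46m[48;2;16;25;43m🬂[38;2;18;28;46m[48;2;16;25;43m🬂[38;2;18;28;46m[48;2;16;25;43m🬂[38;2;18;28;46m[48;2;16;25;43m🬂[38;2;18;28;46m[48;2;16;25;43m🬂[38;2;18;28;46m[48;2;16;25;43m🬂[38;2;18;28;46m[48;2;16;25;43m🬂[38;2;18;28;46m[48;2;16;25;43m🬂[38;2;18;28;46m[48;2;16;25;43m🬂[0m
[38;2;15;24;41m[48;2;13;22;38m🬂[38;2;15;24;41m[48;2;13;22;38m🬂[38;2;15;24;41m[48;2;13;22;38m🬂[38;2;15;24;41m[48;2;13;22;38m🬂[38;2;14;23;39m[48;2;8;28;24m▌[38;2;8;28;24m[48;2;8;28;24m [38;2;8;28;24m[48;2;8;28;24m [38;2;8;28;24m[48;2;23;45;40m▌[38;2;15;24;41m[48;2;13;22;38m🬂[38;2;15;24;41m[48;2;13;22;38m🬂[38;2;15;24;41m[48;2;13;22;38m🬂[38;2;15;24;41m[48;2;13;22;38m🬂[0m
[38;2;12;20;35m[48;2;11;19;33m🬎[38;2;12;20;35m[48;2;11;19;33m🬎[38;2;12;20;35m[48;2;11;19;33m🬎[38;2;12;20;35m[48;2;11;19;33m🬎[38;2;12;20;34m[48;2;8;28;24m▌[38;2;8;28;24m[48;2;8;28;24m [38;2;8;28;24m[48;2;8;28;24m [38;2;8;28;24m[48;2;24;60;52m▌[38;2;12;20;35m[48;2;11;19;33m🬎[38;2;12;20;35m[48;2;11;19;33m🬎[38;2;12;20;35m[48;2;11;19;33m🬎[38;2;12;20;35m[48;2;11;19;33m🬎[0m
[38;2;10;18;32m[48;2;8;16;29m🬂[38;2;10;18;32m[48;2;8;16;29m🬂[38;2;10;18;32m[48;2;8;16;29m🬂[38;2;10;18;32m[48;2;8;16;29m🬂[38;2;10;18;32m[48;2;8;16;29m🬂[38;2;8;28;24m[48;2;8;28;24m [38;2;8;28;24m[48;2;8;28;24m [38;2;8;28;24m[48;2;9;17;30m▌[38;2;10;18;32m[48;2;8;16;29m🬂[38;2;10;18;32m[48;2;8;16;29m🬂[38;2;10;18;32m[48;2;8;16;29m🬂[38;2;10;18;32m[48;2;8;16;29m🬂[0m
[38;2;7;14;26m[48;2;6;13;24m🬎[38;2;7;14;26m[48;2;6;13;24m🬎[38;2;7;14;26m[48;2;6;13;24m🬎[38;2;7;14;26m[48;2;6;13;24m🬎[38;2;7;14;26m[48;2;6;13;24m🬎[38;2;8;28;24m[48;2;8;28;24m [38;2;8;28;24m[48;2;8;28;24m [38;2;8;28;24m[48;2;7;14;25m▌[38;2;7;14;26m[48;2;6;13;24m🬎[38;2;7;14;26m[48;2;6;13;24m🬎[38;2;7;14;26m[48;2;6;13;24m🬎[38;2;7;14;26m[48;2;6;13;24m🬎[0m
[38;2;5;12;23m[48;2;4;10;20m🬂[38;2;5;12;23m[48;2;4;10;20m🬂[38;2;5;12;23m[48;2;4;10;20m🬂[38;2;5;12;23m[48;2;4;10;20m🬂[38;2;5;12;23m[48;2;4;10;20m🬂[38;2;8;28;24m[48;2;4;10;20m🬂[38;2;8;28;24m[48;2;4;10;20m🬂[38;2;8;28;24m[48;2;4;10;21m🬀[38;2;5;12;23m[48;2;4;10;20m🬂[38;2;5;12;23m[48;2;4;10;20m🬂[38;2;5;12;23m[48;2;4;10;20m🬂[38;2;5;12;23m[48;2;4;10;20m🬂[0m
</frame>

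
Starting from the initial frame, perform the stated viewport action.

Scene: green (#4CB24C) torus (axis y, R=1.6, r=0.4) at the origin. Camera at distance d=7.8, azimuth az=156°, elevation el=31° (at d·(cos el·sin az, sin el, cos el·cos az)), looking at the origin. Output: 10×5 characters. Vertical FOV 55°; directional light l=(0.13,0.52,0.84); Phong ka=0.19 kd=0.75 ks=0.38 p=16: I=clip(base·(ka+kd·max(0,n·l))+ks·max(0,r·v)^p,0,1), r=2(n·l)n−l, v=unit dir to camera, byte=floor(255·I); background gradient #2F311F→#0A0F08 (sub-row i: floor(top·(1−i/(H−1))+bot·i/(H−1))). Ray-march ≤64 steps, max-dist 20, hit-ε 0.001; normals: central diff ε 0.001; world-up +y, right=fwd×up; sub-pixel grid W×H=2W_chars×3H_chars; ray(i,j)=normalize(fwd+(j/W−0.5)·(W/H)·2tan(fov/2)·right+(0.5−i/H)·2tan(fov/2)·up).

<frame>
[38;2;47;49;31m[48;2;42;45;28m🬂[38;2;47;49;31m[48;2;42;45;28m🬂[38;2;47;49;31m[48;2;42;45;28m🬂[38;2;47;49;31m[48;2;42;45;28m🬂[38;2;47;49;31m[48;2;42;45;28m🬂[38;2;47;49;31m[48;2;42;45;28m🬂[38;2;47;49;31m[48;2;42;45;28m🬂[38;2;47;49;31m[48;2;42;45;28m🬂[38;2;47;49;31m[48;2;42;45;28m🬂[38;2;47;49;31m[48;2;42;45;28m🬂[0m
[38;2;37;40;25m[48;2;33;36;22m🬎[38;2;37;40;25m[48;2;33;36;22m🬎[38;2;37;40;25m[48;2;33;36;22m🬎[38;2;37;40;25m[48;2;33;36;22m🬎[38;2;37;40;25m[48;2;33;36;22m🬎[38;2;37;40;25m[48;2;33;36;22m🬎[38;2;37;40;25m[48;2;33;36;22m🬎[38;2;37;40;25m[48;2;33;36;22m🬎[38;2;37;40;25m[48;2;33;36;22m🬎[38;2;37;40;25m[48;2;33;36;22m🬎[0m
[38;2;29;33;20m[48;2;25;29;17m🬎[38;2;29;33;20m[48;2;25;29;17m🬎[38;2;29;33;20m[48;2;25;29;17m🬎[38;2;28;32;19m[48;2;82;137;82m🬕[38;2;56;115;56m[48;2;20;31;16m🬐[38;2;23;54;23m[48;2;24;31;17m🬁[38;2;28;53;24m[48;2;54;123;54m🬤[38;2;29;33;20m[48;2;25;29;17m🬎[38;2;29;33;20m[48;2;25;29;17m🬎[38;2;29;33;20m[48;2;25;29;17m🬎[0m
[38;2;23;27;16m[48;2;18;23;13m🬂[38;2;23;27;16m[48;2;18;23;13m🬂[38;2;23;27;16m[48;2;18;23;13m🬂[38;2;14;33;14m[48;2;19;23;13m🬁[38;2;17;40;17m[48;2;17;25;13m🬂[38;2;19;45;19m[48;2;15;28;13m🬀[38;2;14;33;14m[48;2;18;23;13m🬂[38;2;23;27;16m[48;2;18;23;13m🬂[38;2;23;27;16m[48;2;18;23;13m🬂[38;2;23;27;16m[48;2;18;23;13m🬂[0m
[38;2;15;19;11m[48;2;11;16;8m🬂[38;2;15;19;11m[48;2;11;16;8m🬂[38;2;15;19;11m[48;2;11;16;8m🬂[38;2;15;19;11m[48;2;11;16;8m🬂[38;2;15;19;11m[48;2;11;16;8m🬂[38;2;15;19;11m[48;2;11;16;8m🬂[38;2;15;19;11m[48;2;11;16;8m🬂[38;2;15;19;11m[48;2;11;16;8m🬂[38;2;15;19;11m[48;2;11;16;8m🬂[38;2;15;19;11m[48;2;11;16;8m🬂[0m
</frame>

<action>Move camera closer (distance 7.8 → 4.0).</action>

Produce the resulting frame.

<frame>
[38;2;47;49;31m[48;2;42;45;28m🬂[38;2;47;49;31m[48;2;42;45;28m🬂[38;2;47;49;31m[48;2;42;45;28m🬂[38;2;47;49;31m[48;2;42;45;28m🬂[38;2;47;49;31m[48;2;42;45;28m🬂[38;2;47;49;31m[48;2;42;45;28m🬂[38;2;47;49;31m[48;2;42;45;28m🬂[38;2;47;49;31m[48;2;42;45;28m🬂[38;2;47;49;31m[48;2;42;45;28m🬂[38;2;47;49;31m[48;2;42;45;28m🬂[0m
[38;2;37;40;25m[48;2;33;36;22m🬎[38;2;37;40;25m[48;2;33;36;22m🬎[38;2;37;40;25m[48;2;33;36;22m🬎[38;2;72;120;72m[48;2;33;39;23m🬏[38;2;37;40;25m[48;2;14;33;14m🬎[38;2;37;40;25m[48;2;14;33;14m🬎[38;2;34;41;24m[48;2;45;92;45m🬝[38;2;46;105;46m[48;2;36;39;24m🬏[38;2;37;40;25m[48;2;33;36;22m🬎[38;2;37;40;25m[48;2;33;36;22m🬎[0m
[38;2;29;33;20m[48;2;25;29;17m🬎[38;2;28;32;19m[48;2;85;146;85m🬕[38;2;90;148;90m[48;2;26;62;26m▌[38;2;14;33;14m[48;2;26;30;17m🬆[38;2;14;33;14m[48;2;26;30;18m🬂[38;2;14;33;14m[48;2;26;30;18m🬂[38;2;16;37;16m[48;2;26;30;18m🬂[38;2;74;146;74m[48;2;28;52;24m🬨[38;2;30;59;27m[48;2;49;114;49m▐[38;2;29;33;20m[48;2;25;29;17m🬎[0m
[38;2;23;27;16m[48;2;18;23;13m🬂[38;2;38;84;38m[48;2;19;35;16m🬂[38;2;104;163;104m[48;2;30;66;30m🬂[38;2;24;49;22m[48;2;73;133;73m🬯[38;2;25;47;22m[48;2;63;131;63m🬰[38;2;25;47;22m[48;2;56;127;56m🬰[38;2;22;40;19m[48;2;50;113;50m🬰[38;2;57;135;57m[48;2;22;54;22m🬂[38;2;35;82;35m[48;2;14;35;14m🬀[38;2;14;33;14m[48;2;19;23;13m🬀[0m
[38;2;15;19;11m[48;2;11;16;8m🬂[38;2;15;19;11m[48;2;11;16;8m🬂[38;2;14;33;14m[48;2;10;15;8m🬊[38;2;14;33;14m[48;2;10;15;8m🬬[38;2;14;33;14m[48;2;14;33;14m [38;2;14;33;14m[48;2;14;33;14m [38;2;14;33;14m[48;2;14;33;14m [38;2;14;33;14m[48;2;10;15;8m🬎[38;2;14;33;14m[48;2;11;16;9m🬀[38;2;15;19;11m[48;2;11;16;8m🬂[0m
</frame>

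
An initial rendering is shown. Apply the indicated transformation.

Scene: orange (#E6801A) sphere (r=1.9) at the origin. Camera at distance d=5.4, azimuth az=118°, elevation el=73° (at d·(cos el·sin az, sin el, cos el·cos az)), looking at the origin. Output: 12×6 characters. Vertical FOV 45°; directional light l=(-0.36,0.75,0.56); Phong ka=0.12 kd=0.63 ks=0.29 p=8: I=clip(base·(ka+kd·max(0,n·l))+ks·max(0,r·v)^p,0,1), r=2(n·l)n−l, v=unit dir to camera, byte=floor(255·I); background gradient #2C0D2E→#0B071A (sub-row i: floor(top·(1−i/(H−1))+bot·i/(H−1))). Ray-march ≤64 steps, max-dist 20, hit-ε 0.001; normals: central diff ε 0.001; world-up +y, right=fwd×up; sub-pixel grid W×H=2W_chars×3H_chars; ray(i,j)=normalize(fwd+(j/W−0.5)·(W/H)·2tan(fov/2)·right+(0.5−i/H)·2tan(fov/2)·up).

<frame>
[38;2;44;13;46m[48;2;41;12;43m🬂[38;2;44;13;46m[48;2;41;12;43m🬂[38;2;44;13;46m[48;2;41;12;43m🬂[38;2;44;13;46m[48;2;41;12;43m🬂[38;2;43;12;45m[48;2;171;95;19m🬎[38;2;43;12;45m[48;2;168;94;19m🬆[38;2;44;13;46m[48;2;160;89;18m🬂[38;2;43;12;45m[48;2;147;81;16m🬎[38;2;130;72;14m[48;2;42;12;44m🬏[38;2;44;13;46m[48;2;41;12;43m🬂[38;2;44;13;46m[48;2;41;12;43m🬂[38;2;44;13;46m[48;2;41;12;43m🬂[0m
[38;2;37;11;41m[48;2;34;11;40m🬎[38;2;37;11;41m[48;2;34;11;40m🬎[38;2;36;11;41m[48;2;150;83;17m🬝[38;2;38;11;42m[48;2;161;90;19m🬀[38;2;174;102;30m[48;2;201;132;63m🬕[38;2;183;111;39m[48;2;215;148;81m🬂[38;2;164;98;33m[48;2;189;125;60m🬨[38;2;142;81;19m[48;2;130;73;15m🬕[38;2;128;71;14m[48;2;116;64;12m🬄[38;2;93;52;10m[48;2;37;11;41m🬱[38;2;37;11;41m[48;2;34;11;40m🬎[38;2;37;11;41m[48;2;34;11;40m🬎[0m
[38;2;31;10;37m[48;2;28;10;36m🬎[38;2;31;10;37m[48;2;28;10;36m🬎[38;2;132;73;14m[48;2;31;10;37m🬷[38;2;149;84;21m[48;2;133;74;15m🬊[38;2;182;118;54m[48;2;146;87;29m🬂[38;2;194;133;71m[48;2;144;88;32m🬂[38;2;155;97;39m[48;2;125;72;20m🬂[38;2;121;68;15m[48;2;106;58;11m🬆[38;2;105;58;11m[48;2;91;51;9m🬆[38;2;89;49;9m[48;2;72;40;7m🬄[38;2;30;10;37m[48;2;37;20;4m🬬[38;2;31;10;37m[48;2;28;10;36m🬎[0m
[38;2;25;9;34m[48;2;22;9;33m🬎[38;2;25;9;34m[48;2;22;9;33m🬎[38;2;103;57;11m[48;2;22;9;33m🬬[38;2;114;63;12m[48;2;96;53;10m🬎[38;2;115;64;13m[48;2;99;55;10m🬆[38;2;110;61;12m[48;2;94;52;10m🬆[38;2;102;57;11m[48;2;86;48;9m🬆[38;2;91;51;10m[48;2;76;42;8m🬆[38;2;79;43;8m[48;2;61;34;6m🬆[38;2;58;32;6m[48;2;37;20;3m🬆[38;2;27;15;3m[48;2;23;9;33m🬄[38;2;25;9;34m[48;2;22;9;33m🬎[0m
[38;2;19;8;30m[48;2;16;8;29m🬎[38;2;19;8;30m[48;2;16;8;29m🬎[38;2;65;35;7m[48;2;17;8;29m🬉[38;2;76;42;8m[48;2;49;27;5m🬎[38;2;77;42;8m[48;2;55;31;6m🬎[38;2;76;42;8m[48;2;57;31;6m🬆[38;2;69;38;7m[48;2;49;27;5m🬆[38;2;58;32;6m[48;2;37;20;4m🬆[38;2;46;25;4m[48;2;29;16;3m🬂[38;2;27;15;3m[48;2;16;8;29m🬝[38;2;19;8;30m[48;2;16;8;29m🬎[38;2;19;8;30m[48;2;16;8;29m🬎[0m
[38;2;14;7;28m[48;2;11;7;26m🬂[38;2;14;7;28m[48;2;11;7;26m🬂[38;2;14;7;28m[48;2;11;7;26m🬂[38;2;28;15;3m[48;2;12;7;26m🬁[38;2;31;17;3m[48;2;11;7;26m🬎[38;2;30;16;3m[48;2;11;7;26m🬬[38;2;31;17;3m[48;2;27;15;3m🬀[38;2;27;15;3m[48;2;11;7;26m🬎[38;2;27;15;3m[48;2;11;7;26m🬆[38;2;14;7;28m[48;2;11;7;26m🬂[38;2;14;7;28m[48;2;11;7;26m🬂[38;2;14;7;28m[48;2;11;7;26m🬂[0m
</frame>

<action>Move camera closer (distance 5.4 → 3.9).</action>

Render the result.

<frame>
[38;2;44;13;46m[48;2;41;12;43m🬂[38;2;160;89;17m[48;2;42;12;44m🬦[38;2;161;89;18m[48;2;165;92;20m🬓[38;2;170;99;28m[48;2;186;117;48m🬕[38;2;183;113;43m[48;2;208;141;74m🬆[38;2;186;118;50m[48;2;208;142;76m🬊[38;2;167;103;38m[48;2;185;121;57m🬨[38;2;143;82;20m[48;2;153;90;28m▐[38;2;137;76;16m[48;2;131;73;15m🬆[38;2;127;71;14m[48;2;121;67;13m🬆[38;2;111;61;12m[48;2;44;13;46m🬺[38;2;44;13;46m[48;2;41;12;43m🬂[0m
[38;2;143;80;16m[48;2;36;11;41m🬦[38;2;151;84;17m[48;2;144;80;16m🬊[38;2;159;94;30m[48;2;151;86;21m▐[38;2;193;128;64m[48;2;172;109;46m🬉[38;2;208;145;82m[48;2;182;123;62m🬎[38;2;205;144;82m[48;2;177;119;60m🬆[38;2;173;113;54m[48;2;150;93;36m🬆[38;2;145;87;30m[48;2;130;75;20m🬄[38;2;125;70;15m[48;2;116;65;13m🬆[38;2;115;64;12m[48;2;108;60;11m🬆[38;2;105;58;11m[48;2;98;54;10m🬆[38;2;84;46;9m[48;2;38;11;42m🬺[0m
[38;2;127;70;14m[48;2;31;10;37m🬷[38;2;135;75;15m[48;2;127;71;14m🬊[38;2;142;81;21m[48;2;130;73;16m🬂[38;2;153;94;35m[48;2;132;77;21m🬂[38;2;159;102;44m[48;2;132;78;24m🬂[38;2;150;94;39m[48;2;126;73;21m🬂[38;2;133;79;25m[48;2;116;66;16m🬂[38;2;117;66;15m[48;2;107;59;12m🬆[38;2;108;60;12m[48;2;100;55;11m🬆[38;2;101;56;11m[48;2;93;51;10m🬆[38;2;91;51;10m[48;2;83;46;9m🬆[38;2;80;44;8m[48;2;68;37;7m🬄[0m
[38;2;109;60;11m[48;2;22;9;33m🬬[38;2;116;64;12m[48;2;106;59;12m🬎[38;2;117;65;13m[48;2;108;60;12m🬆[38;2;117;66;14m[48;2;107;59;11m🬂[38;2;113;63;13m[48;2;103;57;11m🬆[38;2;109;61;13m[48;2;99;55;11m🬆[38;2;104;58;11m[48;2;95;53;10m🬆[38;2;99;54;10m[48;2;90;50;9m🬆[38;2;92;51;10m[48;2;83;46;9m🬆[38;2;85;47;9m[48;2;75;41;8m🬆[38;2;75;41;8m[48;2;64;35;6m🬆[38;2;60;33;6m[48;2;47;26;4m🬆[0m
[38;2;82;45;8m[48;2;18;8;30m▐[38;2;94;52;10m[48;2;81;45;9m🬎[38;2;96;53;10m[48;2;85;47;9m🬎[38;2;96;53;10m[48;2;86;48;9m🬆[38;2;94;52;10m[48;2;84;46;9m🬆[38;2;90;50;9m[48;2;81;44;8m🬆[38;2;86;47;9m[48;2;76;42;8m🬆[38;2;81;45;8m[48;2;70;39;7m🬆[38;2;74;41;8m[48;2;63;35;6m🬆[38;2;66;36;7m[48;2;54;29;5m🬆[38;2;54;30;5m[48;2;40;22;4m🬆[38;2;44;24;5m[48;2;29;16;3m🬀[0m
[38;2;14;7;28m[48;2;11;7;26m🬂[38;2;60;33;6m[48;2;11;7;26m🬨[38;2;71;39;7m[48;2;54;30;5m🬎[38;2;72;40;7m[48;2;58;32;6m🬎[38;2;72;40;7m[48;2;60;33;6m🬆[38;2;69;38;7m[48;2;57;32;6m🬆[38;2;65;36;6m[48;2;53;29;5m🬆[38;2;59;32;6m[48;2;46;25;4m🬆[38;2;51;28;5m[48;2;37;21;3m🬆[38;2;44;24;4m[48;2;30;16;3m🬂[38;2;33;18;3m[48;2;27;15;3m🬀[38;2;27;15;3m[48;2;12;7;26m🬀[0m
</frame>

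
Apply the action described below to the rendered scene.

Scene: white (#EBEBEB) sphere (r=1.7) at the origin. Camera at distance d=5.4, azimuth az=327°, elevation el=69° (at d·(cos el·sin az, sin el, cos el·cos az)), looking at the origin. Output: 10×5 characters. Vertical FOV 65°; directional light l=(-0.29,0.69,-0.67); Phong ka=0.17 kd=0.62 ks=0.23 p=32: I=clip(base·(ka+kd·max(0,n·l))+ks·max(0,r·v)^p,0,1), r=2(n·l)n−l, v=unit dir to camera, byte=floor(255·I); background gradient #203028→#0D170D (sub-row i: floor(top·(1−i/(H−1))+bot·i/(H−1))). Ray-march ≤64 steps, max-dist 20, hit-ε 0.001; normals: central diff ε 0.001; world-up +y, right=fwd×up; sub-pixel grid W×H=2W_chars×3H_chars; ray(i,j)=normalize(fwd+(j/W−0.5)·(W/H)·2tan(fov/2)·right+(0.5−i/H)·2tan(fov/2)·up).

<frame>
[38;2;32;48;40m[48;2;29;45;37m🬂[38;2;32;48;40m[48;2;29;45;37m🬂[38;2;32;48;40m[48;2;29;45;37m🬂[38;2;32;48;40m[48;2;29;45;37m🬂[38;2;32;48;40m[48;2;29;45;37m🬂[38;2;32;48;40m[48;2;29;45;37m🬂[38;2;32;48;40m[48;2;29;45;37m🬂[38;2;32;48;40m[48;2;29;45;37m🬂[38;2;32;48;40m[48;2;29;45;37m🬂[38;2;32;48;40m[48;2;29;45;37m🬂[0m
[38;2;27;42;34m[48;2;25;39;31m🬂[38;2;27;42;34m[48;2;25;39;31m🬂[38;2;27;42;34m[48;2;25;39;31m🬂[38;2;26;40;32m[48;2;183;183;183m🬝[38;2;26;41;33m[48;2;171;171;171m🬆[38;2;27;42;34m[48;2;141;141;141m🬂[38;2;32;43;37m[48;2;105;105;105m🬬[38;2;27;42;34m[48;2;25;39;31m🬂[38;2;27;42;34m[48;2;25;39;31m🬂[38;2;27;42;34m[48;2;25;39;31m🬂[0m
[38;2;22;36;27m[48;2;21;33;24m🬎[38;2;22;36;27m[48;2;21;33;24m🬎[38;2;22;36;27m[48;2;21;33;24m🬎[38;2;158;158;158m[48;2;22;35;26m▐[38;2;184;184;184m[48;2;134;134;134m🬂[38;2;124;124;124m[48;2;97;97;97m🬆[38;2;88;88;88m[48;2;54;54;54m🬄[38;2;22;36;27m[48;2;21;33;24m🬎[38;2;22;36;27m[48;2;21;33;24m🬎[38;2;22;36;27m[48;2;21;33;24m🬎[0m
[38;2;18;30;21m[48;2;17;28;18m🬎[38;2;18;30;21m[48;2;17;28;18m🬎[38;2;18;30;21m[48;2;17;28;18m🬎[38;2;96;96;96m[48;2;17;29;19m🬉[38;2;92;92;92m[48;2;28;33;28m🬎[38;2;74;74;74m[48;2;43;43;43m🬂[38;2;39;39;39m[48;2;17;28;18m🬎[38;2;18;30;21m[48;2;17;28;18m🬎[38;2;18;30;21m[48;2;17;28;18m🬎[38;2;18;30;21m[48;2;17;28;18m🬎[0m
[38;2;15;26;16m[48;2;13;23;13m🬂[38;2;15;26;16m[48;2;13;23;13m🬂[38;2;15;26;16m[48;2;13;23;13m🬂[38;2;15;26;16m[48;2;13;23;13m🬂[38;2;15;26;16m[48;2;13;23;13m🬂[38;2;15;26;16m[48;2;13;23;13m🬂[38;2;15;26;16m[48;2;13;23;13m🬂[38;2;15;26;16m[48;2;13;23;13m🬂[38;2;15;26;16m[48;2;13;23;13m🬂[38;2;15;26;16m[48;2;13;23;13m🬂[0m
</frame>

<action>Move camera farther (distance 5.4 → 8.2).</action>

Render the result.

<frame>
[38;2;32;48;40m[48;2;29;45;37m🬂[38;2;32;48;40m[48;2;29;45;37m🬂[38;2;32;48;40m[48;2;29;45;37m🬂[38;2;32;48;40m[48;2;29;45;37m🬂[38;2;32;48;40m[48;2;29;45;37m🬂[38;2;32;48;40m[48;2;29;45;37m🬂[38;2;32;48;40m[48;2;29;45;37m🬂[38;2;32;48;40m[48;2;29;45;37m🬂[38;2;32;48;40m[48;2;29;45;37m🬂[38;2;32;48;40m[48;2;29;45;37m🬂[0m
[38;2;27;42;34m[48;2;25;39;31m🬂[38;2;27;42;34m[48;2;25;39;31m🬂[38;2;27;42;34m[48;2;25;39;31m🬂[38;2;27;42;34m[48;2;25;39;31m🬂[38;2;27;42;34m[48;2;25;39;31m🬂[38;2;27;42;34m[48;2;25;39;31m🬂[38;2;27;42;34m[48;2;25;39;31m🬂[38;2;27;42;34m[48;2;25;39;31m🬂[38;2;27;42;34m[48;2;25;39;31m🬂[38;2;27;42;34m[48;2;25;39;31m🬂[0m
[38;2;22;36;27m[48;2;21;33;24m🬎[38;2;22;36;27m[48;2;21;33;24m🬎[38;2;22;36;27m[48;2;21;33;24m🬎[38;2;22;36;27m[48;2;21;33;24m🬎[38;2;23;37;28m[48;2;152;152;152m🬀[38;2;129;129;129m[48;2;84;84;84m🬆[38;2;41;41;41m[48;2;22;35;26m🬓[38;2;22;36;27m[48;2;21;33;24m🬎[38;2;22;36;27m[48;2;21;33;24m🬎[38;2;22;36;27m[48;2;21;33;24m🬎[0m
[38;2;18;30;21m[48;2;17;28;18m🬎[38;2;18;30;21m[48;2;17;28;18m🬎[38;2;18;30;21m[48;2;17;28;18m🬎[38;2;18;30;21m[48;2;17;28;18m🬎[38;2;80;80;80m[48;2;17;29;19m🬁[38;2;47;47;47m[48;2;17;29;19m🬂[38;2;18;30;21m[48;2;17;28;18m🬎[38;2;18;30;21m[48;2;17;28;18m🬎[38;2;18;30;21m[48;2;17;28;18m🬎[38;2;18;30;21m[48;2;17;28;18m🬎[0m
[38;2;15;26;16m[48;2;13;23;13m🬂[38;2;15;26;16m[48;2;13;23;13m🬂[38;2;15;26;16m[48;2;13;23;13m🬂[38;2;15;26;16m[48;2;13;23;13m🬂[38;2;15;26;16m[48;2;13;23;13m🬂[38;2;15;26;16m[48;2;13;23;13m🬂[38;2;15;26;16m[48;2;13;23;13m🬂[38;2;15;26;16m[48;2;13;23;13m🬂[38;2;15;26;16m[48;2;13;23;13m🬂[38;2;15;26;16m[48;2;13;23;13m🬂[0m
</frame>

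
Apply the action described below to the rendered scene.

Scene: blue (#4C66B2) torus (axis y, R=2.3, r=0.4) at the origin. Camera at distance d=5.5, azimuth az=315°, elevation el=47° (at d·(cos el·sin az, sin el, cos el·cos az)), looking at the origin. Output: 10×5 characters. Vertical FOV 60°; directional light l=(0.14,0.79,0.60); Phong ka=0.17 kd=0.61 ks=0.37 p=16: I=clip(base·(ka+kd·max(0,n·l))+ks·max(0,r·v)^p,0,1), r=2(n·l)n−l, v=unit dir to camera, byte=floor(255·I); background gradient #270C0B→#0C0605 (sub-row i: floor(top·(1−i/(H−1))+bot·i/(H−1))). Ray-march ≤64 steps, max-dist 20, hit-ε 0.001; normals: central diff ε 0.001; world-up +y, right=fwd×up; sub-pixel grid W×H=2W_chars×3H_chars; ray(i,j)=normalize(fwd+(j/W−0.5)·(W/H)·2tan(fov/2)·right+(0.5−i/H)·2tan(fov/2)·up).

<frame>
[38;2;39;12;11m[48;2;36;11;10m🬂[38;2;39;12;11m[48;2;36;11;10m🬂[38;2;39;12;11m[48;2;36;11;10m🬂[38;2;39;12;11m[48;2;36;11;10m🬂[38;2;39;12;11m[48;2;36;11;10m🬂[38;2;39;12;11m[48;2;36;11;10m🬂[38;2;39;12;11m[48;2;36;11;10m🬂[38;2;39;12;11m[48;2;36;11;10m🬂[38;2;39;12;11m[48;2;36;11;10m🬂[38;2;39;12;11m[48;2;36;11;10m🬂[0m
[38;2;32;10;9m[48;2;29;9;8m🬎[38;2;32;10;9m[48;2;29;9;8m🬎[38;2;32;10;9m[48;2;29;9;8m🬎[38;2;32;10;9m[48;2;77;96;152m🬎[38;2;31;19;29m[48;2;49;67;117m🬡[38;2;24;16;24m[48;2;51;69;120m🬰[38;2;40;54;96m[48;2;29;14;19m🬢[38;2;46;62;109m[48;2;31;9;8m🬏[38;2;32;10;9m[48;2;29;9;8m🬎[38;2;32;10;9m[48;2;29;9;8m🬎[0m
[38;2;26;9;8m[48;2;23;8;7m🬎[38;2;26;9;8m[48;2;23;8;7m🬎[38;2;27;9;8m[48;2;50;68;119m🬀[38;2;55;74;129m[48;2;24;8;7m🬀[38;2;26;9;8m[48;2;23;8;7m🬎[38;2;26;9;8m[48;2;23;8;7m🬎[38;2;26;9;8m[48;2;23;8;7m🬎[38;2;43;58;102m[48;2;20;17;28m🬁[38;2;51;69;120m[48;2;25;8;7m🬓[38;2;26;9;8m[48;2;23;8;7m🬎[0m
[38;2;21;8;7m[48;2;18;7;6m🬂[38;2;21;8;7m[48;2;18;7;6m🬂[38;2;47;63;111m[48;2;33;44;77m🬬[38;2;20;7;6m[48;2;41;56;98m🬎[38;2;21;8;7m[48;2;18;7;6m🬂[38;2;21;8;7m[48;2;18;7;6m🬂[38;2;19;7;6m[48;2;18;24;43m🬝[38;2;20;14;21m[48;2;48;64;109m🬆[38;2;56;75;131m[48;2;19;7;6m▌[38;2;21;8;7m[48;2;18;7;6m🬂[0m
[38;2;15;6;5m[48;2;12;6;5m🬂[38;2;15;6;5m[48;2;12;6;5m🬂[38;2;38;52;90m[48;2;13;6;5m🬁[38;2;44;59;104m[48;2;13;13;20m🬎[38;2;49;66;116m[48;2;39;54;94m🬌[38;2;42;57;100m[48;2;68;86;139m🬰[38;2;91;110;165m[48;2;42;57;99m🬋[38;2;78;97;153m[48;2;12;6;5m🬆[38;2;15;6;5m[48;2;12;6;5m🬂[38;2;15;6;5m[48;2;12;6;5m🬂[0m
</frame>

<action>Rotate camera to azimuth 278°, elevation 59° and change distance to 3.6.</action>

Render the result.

<frame>
[38;2;39;12;11m[48;2;36;11;10m🬂[38;2;39;12;11m[48;2;36;11;10m🬂[38;2;39;12;11m[48;2;36;11;10m🬂[38;2;38;11;10m[48;2;55;72;123m🬎[38;2;38;11;10m[48;2;47;62;106m🬆[38;2;39;12;11m[48;2;42;56;98m🬂[38;2;38;11;10m[48;2;37;50;87m🬎[38;2;47;63;110m[48;2;37;11;10m🬏[38;2;39;12;11m[48;2;36;11;10m🬂[38;2;39;12;11m[48;2;36;11;10m🬂[0m
[38;2;32;10;9m[48;2;29;9;8m🬎[38;2;32;10;9m[48;2;76;94;149m🬆[38;2;119;137;192m[48;2;43;58;101m🬅[38;2;50;65;109m[48;2;29;17;23m🬂[38;2;25;34;59m[48;2;26;11;13m🬀[38;2;12;17;30m[48;2;30;9;8m🬂[38;2;12;17;30m[48;2;30;9;8m🬂[38;2;27;36;63m[48;2;16;15;24m🬂[38;2;48;64;110m[48;2;23;23;39m🬈[38;2;53;69;115m[48;2;31;9;8m🬏[0m
[38;2;25;20;32m[48;2;49;66;116m🬄[38;2;64;84;142m[48;2;45;61;107m🬕[38;2;34;45;79m[48;2;24;8;7m🬀[38;2;26;9;8m[48;2;23;8;7m🬎[38;2;26;9;8m[48;2;23;8;7m🬎[38;2;26;9;8m[48;2;23;8;7m🬎[38;2;26;9;8m[48;2;23;8;7m🬎[38;2;26;9;8m[48;2;23;8;7m🬎[38;2;12;17;30m[48;2;24;8;7m🬨[38;2;50;65;111m[48;2;23;32;56m▐[0m
[38;2;46;62;108m[48;2;57;76;133m▌[38;2;57;76;134m[48;2;37;50;88m▌[38;2;21;8;7m[48;2;18;7;6m🬂[38;2;21;8;7m[48;2;18;7;6m🬂[38;2;21;8;7m[48;2;18;7;6m🬂[38;2;21;8;7m[48;2;18;7;6m🬂[38;2;21;8;7m[48;2;18;7;6m🬂[38;2;21;8;7m[48;2;18;7;6m🬂[38;2;12;17;30m[48;2;19;7;6m▐[38;2;18;25;43m[48;2;38;51;88m▌[0m
[38;2;48;65;114m[48;2;35;47;83m🬨[38;2;54;73;129m[48;2;52;70;122m🬪[38;2;14;6;5m[48;2;44;60;105m🬊[38;2;15;6;5m[48;2;12;6;5m🬂[38;2;15;6;5m[48;2;12;6;5m🬂[38;2;15;6;5m[48;2;12;6;5m🬂[38;2;15;6;5m[48;2;12;6;5m🬂[38;2;13;6;5m[48;2;12;17;30m🬝[38;2;13;13;22m[48;2;30;41;71m🬆[38;2;45;59;99m[48;2;123;140;190m🬕[0m
</frame>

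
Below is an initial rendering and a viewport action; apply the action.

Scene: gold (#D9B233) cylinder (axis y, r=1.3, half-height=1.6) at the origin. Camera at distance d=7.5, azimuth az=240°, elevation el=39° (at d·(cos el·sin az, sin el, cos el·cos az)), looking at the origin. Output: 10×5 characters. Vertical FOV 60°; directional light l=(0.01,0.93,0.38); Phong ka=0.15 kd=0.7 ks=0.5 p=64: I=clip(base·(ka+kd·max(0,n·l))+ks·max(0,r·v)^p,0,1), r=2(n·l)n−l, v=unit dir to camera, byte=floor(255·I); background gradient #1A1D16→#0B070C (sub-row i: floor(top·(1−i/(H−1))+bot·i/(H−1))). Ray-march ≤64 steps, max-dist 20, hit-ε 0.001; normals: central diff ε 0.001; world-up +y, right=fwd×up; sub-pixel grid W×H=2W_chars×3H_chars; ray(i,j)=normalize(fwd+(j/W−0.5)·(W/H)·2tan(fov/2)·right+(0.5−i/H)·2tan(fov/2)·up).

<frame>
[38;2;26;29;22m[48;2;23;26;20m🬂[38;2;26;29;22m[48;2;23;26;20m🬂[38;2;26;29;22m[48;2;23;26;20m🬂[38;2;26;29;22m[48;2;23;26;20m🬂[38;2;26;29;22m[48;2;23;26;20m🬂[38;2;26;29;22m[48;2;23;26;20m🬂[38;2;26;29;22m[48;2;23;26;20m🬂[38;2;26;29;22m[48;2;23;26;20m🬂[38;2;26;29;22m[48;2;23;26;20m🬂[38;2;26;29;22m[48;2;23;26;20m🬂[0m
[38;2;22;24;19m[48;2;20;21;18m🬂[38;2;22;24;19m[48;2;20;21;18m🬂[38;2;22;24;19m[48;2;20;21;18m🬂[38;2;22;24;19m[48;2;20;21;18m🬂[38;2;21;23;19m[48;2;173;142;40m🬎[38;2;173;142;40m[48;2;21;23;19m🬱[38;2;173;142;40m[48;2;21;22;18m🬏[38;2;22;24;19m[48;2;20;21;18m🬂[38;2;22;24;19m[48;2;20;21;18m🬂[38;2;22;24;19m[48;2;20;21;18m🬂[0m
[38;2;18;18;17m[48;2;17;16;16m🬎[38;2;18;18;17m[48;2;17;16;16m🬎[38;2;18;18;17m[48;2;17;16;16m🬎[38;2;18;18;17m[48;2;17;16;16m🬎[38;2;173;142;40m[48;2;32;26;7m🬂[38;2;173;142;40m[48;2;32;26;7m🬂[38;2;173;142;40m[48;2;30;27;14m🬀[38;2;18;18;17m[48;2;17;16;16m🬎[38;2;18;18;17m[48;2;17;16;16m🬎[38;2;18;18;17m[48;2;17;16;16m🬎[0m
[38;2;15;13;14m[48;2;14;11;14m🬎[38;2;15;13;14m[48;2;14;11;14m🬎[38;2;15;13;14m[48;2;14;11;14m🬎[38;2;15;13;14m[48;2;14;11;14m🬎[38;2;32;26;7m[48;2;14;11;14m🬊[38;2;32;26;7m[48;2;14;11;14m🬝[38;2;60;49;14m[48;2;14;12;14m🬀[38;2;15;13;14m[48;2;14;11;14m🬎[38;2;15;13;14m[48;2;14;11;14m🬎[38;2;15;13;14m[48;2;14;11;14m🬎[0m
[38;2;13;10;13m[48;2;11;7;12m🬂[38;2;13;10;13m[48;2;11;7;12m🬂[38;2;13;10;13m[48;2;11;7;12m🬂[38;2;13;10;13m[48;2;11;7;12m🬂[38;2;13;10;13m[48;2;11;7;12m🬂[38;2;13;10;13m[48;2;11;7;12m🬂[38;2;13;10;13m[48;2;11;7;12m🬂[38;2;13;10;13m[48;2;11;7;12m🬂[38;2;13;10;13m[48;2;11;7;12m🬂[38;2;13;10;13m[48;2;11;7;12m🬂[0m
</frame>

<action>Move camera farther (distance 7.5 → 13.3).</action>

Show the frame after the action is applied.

<frame>
[38;2;26;29;22m[48;2;23;26;20m🬂[38;2;26;29;22m[48;2;23;26;20m🬂[38;2;26;29;22m[48;2;23;26;20m🬂[38;2;26;29;22m[48;2;23;26;20m🬂[38;2;26;29;22m[48;2;23;26;20m🬂[38;2;26;29;22m[48;2;23;26;20m🬂[38;2;26;29;22m[48;2;23;26;20m🬂[38;2;26;29;22m[48;2;23;26;20m🬂[38;2;26;29;22m[48;2;23;26;20m🬂[38;2;26;29;22m[48;2;23;26;20m🬂[0m
[38;2;22;24;19m[48;2;20;21;18m🬂[38;2;22;24;19m[48;2;20;21;18m🬂[38;2;22;24;19m[48;2;20;21;18m🬂[38;2;22;24;19m[48;2;20;21;18m🬂[38;2;22;24;19m[48;2;20;21;18m🬂[38;2;22;24;19m[48;2;20;21;18m🬂[38;2;22;24;19m[48;2;20;21;18m🬂[38;2;22;24;19m[48;2;20;21;18m🬂[38;2;22;24;19m[48;2;20;21;18m🬂[38;2;22;24;19m[48;2;20;21;18m🬂[0m
[38;2;18;18;17m[48;2;17;16;16m🬎[38;2;18;18;17m[48;2;17;16;16m🬎[38;2;18;18;17m[48;2;17;16;16m🬎[38;2;18;18;17m[48;2;17;16;16m🬎[38;2;173;142;40m[48;2;23;21;12m🬁[38;2;173;142;40m[48;2;42;34;9m🬆[38;2;18;18;17m[48;2;17;16;16m🬎[38;2;18;18;17m[48;2;17;16;16m🬎[38;2;18;18;17m[48;2;17;16;16m🬎[38;2;18;18;17m[48;2;17;16;16m🬎[0m
[38;2;15;13;14m[48;2;14;11;14m🬎[38;2;15;13;14m[48;2;14;11;14m🬎[38;2;15;13;14m[48;2;14;11;14m🬎[38;2;15;13;14m[48;2;14;11;14m🬎[38;2;32;26;7m[48;2;14;12;14m🬁[38;2;54;44;12m[48;2;18;14;12m🬁[38;2;15;13;14m[48;2;14;11;14m🬎[38;2;15;13;14m[48;2;14;11;14m🬎[38;2;15;13;14m[48;2;14;11;14m🬎[38;2;15;13;14m[48;2;14;11;14m🬎[0m
[38;2;13;10;13m[48;2;11;7;12m🬂[38;2;13;10;13m[48;2;11;7;12m🬂[38;2;13;10;13m[48;2;11;7;12m🬂[38;2;13;10;13m[48;2;11;7;12m🬂[38;2;13;10;13m[48;2;11;7;12m🬂[38;2;13;10;13m[48;2;11;7;12m🬂[38;2;13;10;13m[48;2;11;7;12m🬂[38;2;13;10;13m[48;2;11;7;12m🬂[38;2;13;10;13m[48;2;11;7;12m🬂[38;2;13;10;13m[48;2;11;7;12m🬂[0m
</frame>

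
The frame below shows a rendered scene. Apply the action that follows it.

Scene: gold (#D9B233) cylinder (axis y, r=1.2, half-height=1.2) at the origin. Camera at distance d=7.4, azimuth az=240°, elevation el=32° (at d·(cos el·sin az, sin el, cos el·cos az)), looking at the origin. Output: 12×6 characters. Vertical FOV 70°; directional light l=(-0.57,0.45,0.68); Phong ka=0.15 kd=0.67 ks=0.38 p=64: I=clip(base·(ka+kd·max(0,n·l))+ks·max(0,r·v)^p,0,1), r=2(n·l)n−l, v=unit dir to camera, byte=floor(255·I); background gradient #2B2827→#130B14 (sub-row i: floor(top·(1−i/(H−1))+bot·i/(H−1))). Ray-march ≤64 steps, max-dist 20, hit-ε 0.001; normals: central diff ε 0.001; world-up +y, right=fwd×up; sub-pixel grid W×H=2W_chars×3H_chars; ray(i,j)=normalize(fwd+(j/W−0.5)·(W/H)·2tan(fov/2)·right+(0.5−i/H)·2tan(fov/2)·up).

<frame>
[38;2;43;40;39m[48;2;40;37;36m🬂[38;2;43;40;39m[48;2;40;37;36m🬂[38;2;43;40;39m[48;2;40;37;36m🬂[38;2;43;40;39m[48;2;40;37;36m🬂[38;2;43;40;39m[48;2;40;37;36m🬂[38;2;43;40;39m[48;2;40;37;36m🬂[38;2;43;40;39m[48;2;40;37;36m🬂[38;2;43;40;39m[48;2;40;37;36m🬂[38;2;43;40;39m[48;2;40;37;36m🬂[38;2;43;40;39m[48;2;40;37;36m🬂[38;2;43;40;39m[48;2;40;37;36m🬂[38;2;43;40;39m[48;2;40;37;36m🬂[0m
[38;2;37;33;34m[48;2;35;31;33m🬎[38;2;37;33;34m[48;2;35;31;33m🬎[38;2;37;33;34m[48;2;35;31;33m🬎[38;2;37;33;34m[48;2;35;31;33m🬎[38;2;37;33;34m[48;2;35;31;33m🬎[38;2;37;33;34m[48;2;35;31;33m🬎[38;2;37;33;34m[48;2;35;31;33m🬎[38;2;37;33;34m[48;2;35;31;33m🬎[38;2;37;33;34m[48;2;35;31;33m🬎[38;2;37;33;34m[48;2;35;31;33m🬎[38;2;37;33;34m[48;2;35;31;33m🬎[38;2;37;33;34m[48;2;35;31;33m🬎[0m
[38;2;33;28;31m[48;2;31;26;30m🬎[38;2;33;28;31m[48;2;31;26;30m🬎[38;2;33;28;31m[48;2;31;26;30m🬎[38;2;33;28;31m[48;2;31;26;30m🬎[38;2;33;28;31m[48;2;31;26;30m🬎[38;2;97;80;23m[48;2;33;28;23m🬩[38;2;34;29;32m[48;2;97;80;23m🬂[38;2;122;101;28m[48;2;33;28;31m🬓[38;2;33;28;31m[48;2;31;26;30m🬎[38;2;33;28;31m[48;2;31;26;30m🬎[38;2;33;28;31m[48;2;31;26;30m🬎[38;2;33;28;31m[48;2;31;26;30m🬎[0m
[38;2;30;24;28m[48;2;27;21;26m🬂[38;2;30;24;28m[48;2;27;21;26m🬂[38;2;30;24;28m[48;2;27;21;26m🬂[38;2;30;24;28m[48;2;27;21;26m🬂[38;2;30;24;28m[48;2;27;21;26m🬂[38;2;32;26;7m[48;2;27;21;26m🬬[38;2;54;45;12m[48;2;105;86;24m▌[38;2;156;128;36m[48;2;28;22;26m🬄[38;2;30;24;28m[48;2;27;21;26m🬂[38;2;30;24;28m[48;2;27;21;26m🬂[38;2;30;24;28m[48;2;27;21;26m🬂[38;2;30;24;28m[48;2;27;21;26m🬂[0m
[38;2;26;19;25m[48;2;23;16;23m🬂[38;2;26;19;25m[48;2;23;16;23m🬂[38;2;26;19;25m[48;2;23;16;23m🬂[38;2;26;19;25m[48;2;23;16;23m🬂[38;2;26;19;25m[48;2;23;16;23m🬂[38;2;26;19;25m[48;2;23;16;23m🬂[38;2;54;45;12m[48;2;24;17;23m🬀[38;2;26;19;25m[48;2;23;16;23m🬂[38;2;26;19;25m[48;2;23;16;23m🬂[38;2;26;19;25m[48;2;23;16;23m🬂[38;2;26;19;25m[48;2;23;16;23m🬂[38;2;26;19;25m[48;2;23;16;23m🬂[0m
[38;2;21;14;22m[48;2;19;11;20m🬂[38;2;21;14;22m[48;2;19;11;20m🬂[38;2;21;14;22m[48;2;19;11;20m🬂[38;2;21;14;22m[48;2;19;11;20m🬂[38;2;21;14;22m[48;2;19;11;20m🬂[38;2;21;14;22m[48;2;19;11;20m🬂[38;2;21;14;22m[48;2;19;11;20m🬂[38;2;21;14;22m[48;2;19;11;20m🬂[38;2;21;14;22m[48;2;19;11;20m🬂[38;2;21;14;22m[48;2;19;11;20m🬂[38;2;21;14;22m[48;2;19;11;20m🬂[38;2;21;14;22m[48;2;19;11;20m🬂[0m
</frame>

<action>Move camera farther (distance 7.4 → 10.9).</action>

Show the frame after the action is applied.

<frame>
[38;2;43;40;39m[48;2;40;37;36m🬂[38;2;43;40;39m[48;2;40;37;36m🬂[38;2;43;40;39m[48;2;40;37;36m🬂[38;2;43;40;39m[48;2;40;37;36m🬂[38;2;43;40;39m[48;2;40;37;36m🬂[38;2;43;40;39m[48;2;40;37;36m🬂[38;2;43;40;39m[48;2;40;37;36m🬂[38;2;43;40;39m[48;2;40;37;36m🬂[38;2;43;40;39m[48;2;40;37;36m🬂[38;2;43;40;39m[48;2;40;37;36m🬂[38;2;43;40;39m[48;2;40;37;36m🬂[38;2;43;40;39m[48;2;40;37;36m🬂[0m
[38;2;37;33;34m[48;2;35;31;33m🬎[38;2;37;33;34m[48;2;35;31;33m🬎[38;2;37;33;34m[48;2;35;31;33m🬎[38;2;37;33;34m[48;2;35;31;33m🬎[38;2;37;33;34m[48;2;35;31;33m🬎[38;2;37;33;34m[48;2;35;31;33m🬎[38;2;37;33;34m[48;2;35;31;33m🬎[38;2;37;33;34m[48;2;35;31;33m🬎[38;2;37;33;34m[48;2;35;31;33m🬎[38;2;37;33;34m[48;2;35;31;33m🬎[38;2;37;33;34m[48;2;35;31;33m🬎[38;2;37;33;34m[48;2;35;31;33m🬎[0m
[38;2;33;28;31m[48;2;31;26;30m🬎[38;2;33;28;31m[48;2;31;26;30m🬎[38;2;33;28;31m[48;2;31;26;30m🬎[38;2;33;28;31m[48;2;31;26;30m🬎[38;2;33;28;31m[48;2;31;26;30m🬎[38;2;33;28;31m[48;2;97;80;23m🬝[38;2;33;28;31m[48;2;97;80;23m🬎[38;2;33;28;31m[48;2;31;26;30m🬎[38;2;33;28;31m[48;2;31;26;30m🬎[38;2;33;28;31m[48;2;31;26;30m🬎[38;2;33;28;31m[48;2;31;26;30m🬎[38;2;33;28;31m[48;2;31;26;30m🬎[0m
[38;2;30;24;28m[48;2;27;21;26m🬂[38;2;30;24;28m[48;2;27;21;26m🬂[38;2;30;24;28m[48;2;27;21;26m🬂[38;2;30;24;28m[48;2;27;21;26m🬂[38;2;30;24;28m[48;2;27;21;26m🬂[38;2;28;22;26m[48;2;32;26;7m🬲[38;2;132;108;30m[48;2;47;39;15m🬉[38;2;30;24;28m[48;2;27;21;26m🬂[38;2;30;24;28m[48;2;27;21;26m🬂[38;2;30;24;28m[48;2;27;21;26m🬂[38;2;30;24;28m[48;2;27;21;26m🬂[38;2;30;24;28m[48;2;27;21;26m🬂[0m
[38;2;26;19;25m[48;2;23;16;23m🬂[38;2;26;19;25m[48;2;23;16;23m🬂[38;2;26;19;25m[48;2;23;16;23m🬂[38;2;26;19;25m[48;2;23;16;23m🬂[38;2;26;19;25m[48;2;23;16;23m🬂[38;2;26;19;25m[48;2;23;16;23m🬂[38;2;26;19;25m[48;2;23;16;23m🬂[38;2;26;19;25m[48;2;23;16;23m🬂[38;2;26;19;25m[48;2;23;16;23m🬂[38;2;26;19;25m[48;2;23;16;23m🬂[38;2;26;19;25m[48;2;23;16;23m🬂[38;2;26;19;25m[48;2;23;16;23m🬂[0m
[38;2;21;14;22m[48;2;19;11;20m🬂[38;2;21;14;22m[48;2;19;11;20m🬂[38;2;21;14;22m[48;2;19;11;20m🬂[38;2;21;14;22m[48;2;19;11;20m🬂[38;2;21;14;22m[48;2;19;11;20m🬂[38;2;21;14;22m[48;2;19;11;20m🬂[38;2;21;14;22m[48;2;19;11;20m🬂[38;2;21;14;22m[48;2;19;11;20m🬂[38;2;21;14;22m[48;2;19;11;20m🬂[38;2;21;14;22m[48;2;19;11;20m🬂[38;2;21;14;22m[48;2;19;11;20m🬂[38;2;21;14;22m[48;2;19;11;20m🬂[0m
</frame>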